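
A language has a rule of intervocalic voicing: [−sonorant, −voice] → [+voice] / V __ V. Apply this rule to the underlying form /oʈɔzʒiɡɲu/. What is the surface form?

[oɖɔzʒiɡɲu]

/ʈ/ satisfies [−sonorant, −voice] and sits in V __ V. The [+voice] counterpart of the voiceless retroflex stop is /ɖ/. Other segments in /oʈɔzʒiɡɲu/ either fail the structural description or are not in the environment, so the surface form is [oɖɔzʒiɡɲu].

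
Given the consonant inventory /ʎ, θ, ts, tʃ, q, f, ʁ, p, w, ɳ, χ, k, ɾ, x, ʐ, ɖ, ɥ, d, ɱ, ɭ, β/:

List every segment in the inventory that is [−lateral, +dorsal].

Among the inventory, the [−lateral] segments are /θ, ts, tʃ, q, f, ʁ, p, w, ɳ, χ, k, ɾ, x, ʐ, ɖ, ɥ, d, ɱ, β/.
Of those, [+dorsal] leaves /q, ʁ, w, χ, k, x, ɥ/.

q, ʁ, w, χ, k, x, ɥ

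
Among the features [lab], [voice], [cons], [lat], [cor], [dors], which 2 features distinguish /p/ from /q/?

[labial], [dorsal]

/p/ (voiceless bilabial stop) and /q/ (voiceless uvular stop) agree on [-voice], [+consonantal], [-lateral], [-coronal]. They differ on [labial] (/p/ [+], /q/ [-]), [dorsal] (/p/ [-], /q/ [+]).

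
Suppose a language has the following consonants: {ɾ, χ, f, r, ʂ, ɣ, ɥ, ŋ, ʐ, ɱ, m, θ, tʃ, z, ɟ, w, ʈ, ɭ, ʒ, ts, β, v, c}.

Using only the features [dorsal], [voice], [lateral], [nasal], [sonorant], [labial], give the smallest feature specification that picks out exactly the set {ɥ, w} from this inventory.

[+labial, +dorsal]

The class [+labial], [+dorsal] has exactly /ɥ, w/ as its extension in this inventory. No smaller conjunction from the listed features achieves this: [+dorsal] alone would also admit /χ, ɣ, ŋ, ɟ, …/; [+labial] alone would also admit /f, ɱ, m, β, …/; and checking the remaining single features turns up none with this extension.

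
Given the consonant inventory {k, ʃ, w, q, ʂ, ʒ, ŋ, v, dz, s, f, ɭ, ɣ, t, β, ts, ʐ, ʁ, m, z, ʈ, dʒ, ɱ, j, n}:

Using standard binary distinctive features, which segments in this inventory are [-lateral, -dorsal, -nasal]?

ʃ, ʂ, ʒ, v, dz, s, f, t, β, ts, ʐ, z, ʈ, dʒ

Checking each segment against [-lateral], [-dorsal], [-nasal]: /ʃ/ (voiceless postalveolar fricative), /ʂ/ (voiceless retroflex fricative), /ʒ/ (voiced postalveolar fricative), /v/ (voiced labiodental fricative), /dz/ (voiced alveolar affricate), /s/ (voiceless alveolar fricative), among others, satisfy every feature; every other segment in the inventory fails at least one.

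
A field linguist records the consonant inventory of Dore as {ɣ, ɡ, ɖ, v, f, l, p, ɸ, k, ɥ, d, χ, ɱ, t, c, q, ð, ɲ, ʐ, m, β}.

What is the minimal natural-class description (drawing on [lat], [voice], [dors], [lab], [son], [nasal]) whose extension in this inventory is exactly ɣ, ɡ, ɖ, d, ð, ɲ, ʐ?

The class [+voice], [−lateral], [−labial] has exactly /ɣ, ɡ, ɖ, d, ð, ɲ, ʐ/ as its extension in this inventory. No smaller conjunction from the listed features achieves this: [−lateral, −labial] alone would also admit /k, χ, t, c, …/; [+voice, −labial] alone would also admit /l/; [+voice, −lateral] alone would also admit /v, ɥ, ɱ, m, …/; and checking the remaining two-feature bundles turns up none with this extension.

[+voice, −lat, −lab]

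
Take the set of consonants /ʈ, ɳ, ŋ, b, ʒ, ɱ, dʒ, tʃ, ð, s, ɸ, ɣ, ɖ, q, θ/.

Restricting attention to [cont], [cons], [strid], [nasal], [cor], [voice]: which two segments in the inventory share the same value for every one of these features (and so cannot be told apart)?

On the given features, /ɱ/ and /ŋ/ have an identical profile: [−continuant], [+consonantal], [−strident], [+nasal], [−coronal], [+voice]. No other two segments in the inventory coincide on all 6 features. (They do differ in [labial] and [dorsal], which are not among the given features.)

ɱ, ŋ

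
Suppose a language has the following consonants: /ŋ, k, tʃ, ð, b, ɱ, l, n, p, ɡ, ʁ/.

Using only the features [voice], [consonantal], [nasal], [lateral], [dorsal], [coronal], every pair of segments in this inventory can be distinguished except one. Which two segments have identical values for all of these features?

/ɡ/ (voiced velar stop) and /ʁ/ (voiced uvular fricative) are both [+voice], [+consonantal], [−nasal], [−lateral], [+dorsal], [−coronal], so none of the listed features separates them. (They do differ in [continuant] and [high], which are not among the given features.) Every other pair in the inventory differs on at least one listed feature.

ɡ, ʁ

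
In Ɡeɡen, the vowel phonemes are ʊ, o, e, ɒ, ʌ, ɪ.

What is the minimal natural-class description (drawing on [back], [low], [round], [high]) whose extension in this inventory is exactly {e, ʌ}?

/e, ʌ/ are all [-high], [-round], and no other segment in the inventory matches both values. Dropping any one of them over-generates: [-round] alone would also admit /ɪ/; [-high] alone would also admit /o, ɒ/. No other single listed feature picks out exactly this set either, so fewer than two features will not do.

[-high, -round]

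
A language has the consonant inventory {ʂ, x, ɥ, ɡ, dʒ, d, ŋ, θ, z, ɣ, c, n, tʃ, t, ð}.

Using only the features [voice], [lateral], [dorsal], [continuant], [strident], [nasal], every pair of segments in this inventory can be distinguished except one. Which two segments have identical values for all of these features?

ɣ, ɥ

On the given features, /ɣ/ and /ɥ/ have an identical profile: [+voice], [-lateral], [+dorsal], [+continuant], [-strident], [-nasal]. No other two segments in the inventory coincide on all 6 features. (They do differ in [sonorant], [labial], [round] and [back], which are not among the given features.)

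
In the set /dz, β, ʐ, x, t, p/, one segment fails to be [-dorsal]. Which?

/x/ is the voiceless velar fricative, which is [+dorsal]; the rest — /dz, ʐ, p, t, β/ — are [-dorsal].

x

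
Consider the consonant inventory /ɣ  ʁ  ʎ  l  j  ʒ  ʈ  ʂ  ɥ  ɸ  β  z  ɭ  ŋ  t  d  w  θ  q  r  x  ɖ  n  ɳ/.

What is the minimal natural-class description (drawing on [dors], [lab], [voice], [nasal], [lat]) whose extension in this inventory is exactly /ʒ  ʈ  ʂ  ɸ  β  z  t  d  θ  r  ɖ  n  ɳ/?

Every target segment is [−lateral], [−dorsal]; each remaining inventory member fails at least one of these. Each conjunct is needed — [−dorsal] alone would also admit /l, ɭ/; [−lateral] alone would also admit /ɣ, ʁ, j, ɥ, …/ — and no other single listed feature has exactly this extension, so two is the minimum.

[−lat, −dors]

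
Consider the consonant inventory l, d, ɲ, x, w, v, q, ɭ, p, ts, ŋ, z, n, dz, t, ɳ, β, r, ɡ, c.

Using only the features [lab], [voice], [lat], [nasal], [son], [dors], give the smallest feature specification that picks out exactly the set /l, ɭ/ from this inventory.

[+lat]

/l, ɭ/ are exactly the [+lateral] segments in the inventory, so a single feature suffices.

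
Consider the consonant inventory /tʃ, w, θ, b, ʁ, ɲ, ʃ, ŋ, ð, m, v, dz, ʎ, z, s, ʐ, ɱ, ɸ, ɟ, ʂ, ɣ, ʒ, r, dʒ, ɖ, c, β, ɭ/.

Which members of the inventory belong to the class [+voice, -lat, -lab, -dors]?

ð, dz, z, ʐ, ʒ, r, dʒ, ɖ

The [+voice] segments are /w, b, ʁ, ɲ, ŋ, ð, m, v, dz, ʎ, z, ʐ, ɱ, ɟ, ɣ, ʒ, r, dʒ, ɖ, β, ɭ/.
Then [-lateral] gives /w, b, ʁ, ɲ, ŋ, ð, m, v, dz, z, ʐ, ɱ, ɟ, ɣ, ʒ, r, dʒ, ɖ, β/.
Among these, [-labial] gives /ʁ, ɲ, ŋ, ð, dz, z, ʐ, ɟ, ɣ, ʒ, r, dʒ, ɖ/.
Among these, [-dorsal] leaves /ð, dz, z, ʐ, ʒ, r, dʒ, ɖ/.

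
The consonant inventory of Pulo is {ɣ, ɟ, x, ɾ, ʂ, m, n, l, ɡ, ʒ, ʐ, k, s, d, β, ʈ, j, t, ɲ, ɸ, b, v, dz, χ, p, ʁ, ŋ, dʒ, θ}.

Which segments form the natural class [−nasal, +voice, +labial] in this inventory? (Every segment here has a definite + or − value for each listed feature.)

Among the inventory, the [−nasal] segments are /ɣ, ɟ, x, ɾ, ʂ, l, ɡ, ʒ, ʐ, k, s, d, β, ʈ, j, t, ɸ, b, v, dz, χ, p, ʁ, dʒ, θ/.
Then [+voice] gives /ɣ, ɟ, ɾ, l, ɡ, ʒ, ʐ, d, β, j, b, v, dz, ʁ, dʒ/.
Among these, [+labial] leaves /β, b, v/.

β, b, v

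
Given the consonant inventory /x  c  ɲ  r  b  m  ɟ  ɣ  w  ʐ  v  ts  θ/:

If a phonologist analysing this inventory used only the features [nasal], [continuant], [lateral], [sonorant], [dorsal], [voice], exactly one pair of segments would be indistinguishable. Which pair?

ʐ, v

/ʐ/ (voiced retroflex fricative) and /v/ (voiced labiodental fricative) are both [−nasal], [+continuant], [−lateral], [−sonorant], [−dorsal], [+voice], so none of the listed features separates them. (They do differ in [labial] and [coronal], which are not among the given features.) Every other pair in the inventory differs on at least one listed feature.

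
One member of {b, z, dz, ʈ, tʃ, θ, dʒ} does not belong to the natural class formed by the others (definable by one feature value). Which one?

b

/dz, tʃ, θ, z, ʈ, dʒ/ are all [+coronal], but /b/ (voiced bilabial stop) is [-coronal]. No other single segment can be removed to leave a set sharing one feature value that the removed segment lacks, so /b/ is the odd one out.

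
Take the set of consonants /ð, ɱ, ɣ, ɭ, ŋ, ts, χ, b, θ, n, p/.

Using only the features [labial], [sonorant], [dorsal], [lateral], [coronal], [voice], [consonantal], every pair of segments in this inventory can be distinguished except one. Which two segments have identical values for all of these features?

On the given features, /θ/ and /ts/ have an identical profile: [−labial], [−sonorant], [−dorsal], [−lateral], [+coronal], [−voice], [+consonantal]. No other two segments in the inventory coincide on all 7 features. (They do differ in [continuant], [strident] and [distributed], which are not among the given features.)

θ, ts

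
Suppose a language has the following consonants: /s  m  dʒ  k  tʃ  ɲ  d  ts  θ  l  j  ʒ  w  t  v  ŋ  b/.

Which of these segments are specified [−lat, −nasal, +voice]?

dʒ, d, j, ʒ, w, v, b

First, the [−lateral] segments are /s, m, dʒ, k, tʃ, ɲ, d, ts, θ, j, ʒ, w, t, v, ŋ, b/.
Then [−nasal] gives /s, dʒ, k, tʃ, d, ts, θ, j, ʒ, w, t, v, b/.
Within that set, [+voice] leaves /dʒ, d, j, ʒ, w, v, b/.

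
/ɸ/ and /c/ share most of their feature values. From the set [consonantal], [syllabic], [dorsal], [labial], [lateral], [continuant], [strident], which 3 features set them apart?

[continuant], [labial], [dorsal]

/ɸ/ is the voiceless bilabial fricative and /c/ is the voiceless palatal stop. Both are [+consonantal], [-syllabic], [-lateral], [-strident]. /ɸ/ is [+continuant] while /c/ is [-continuant]; /ɸ/ is [+labial] while /c/ is [-labial]; /ɸ/ is [-dorsal] while /c/ is [+dorsal], so the distinguishing features are [continuant], [labial], [dorsal].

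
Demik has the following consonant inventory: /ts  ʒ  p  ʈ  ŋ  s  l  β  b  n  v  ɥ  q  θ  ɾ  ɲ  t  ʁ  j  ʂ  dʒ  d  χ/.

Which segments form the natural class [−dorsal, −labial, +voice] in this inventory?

Checking each segment against [−dorsal], [−labial], [+voice]: /ʒ/ (voiced postalveolar fricative), /l/ (alveolar lateral approximant), /n/ (alveolar nasal), /ɾ/ (alveolar tap), /dʒ/ (voiced postalveolar affricate), /d/ (voiced alveolar stop) satisfy every feature; every other segment in the inventory fails at least one.

ʒ, l, n, ɾ, dʒ, d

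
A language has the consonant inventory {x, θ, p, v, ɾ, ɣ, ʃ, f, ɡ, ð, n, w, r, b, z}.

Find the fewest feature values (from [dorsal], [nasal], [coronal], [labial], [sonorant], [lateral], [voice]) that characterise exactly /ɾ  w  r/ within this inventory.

The class [+sonorant], [−nasal] has exactly /ɾ, w, r/ as its extension in this inventory. No smaller conjunction from the listed features achieves this: [−nasal] alone would also admit /x, θ, p, v, …/; [+sonorant] alone would also admit /n/; and checking the remaining single features turns up none with this extension.

[+sonorant, −nasal]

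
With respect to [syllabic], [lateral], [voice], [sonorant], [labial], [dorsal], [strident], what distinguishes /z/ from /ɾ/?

/z/ is the voiced alveolar fricative and /ɾ/ is the alveolar tap. Both are [-syllabic], [-lateral], [+voice], [-labial], [-dorsal]. /z/ is [-sonorant] while /ɾ/ is [+sonorant]; /z/ is [+strident] while /ɾ/ is [-strident], so the distinguishing features are [sonorant], [strident].

[sonorant], [strident]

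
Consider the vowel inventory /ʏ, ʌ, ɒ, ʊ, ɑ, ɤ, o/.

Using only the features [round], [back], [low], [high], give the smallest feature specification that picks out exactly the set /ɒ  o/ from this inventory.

[−high, +round]

/ɒ, o/ are all [−high], [+round], and no other segment in the inventory matches both values. Dropping any one of them over-generates: [+round] alone would also admit /ʏ, ʊ/; [−high] alone would also admit /ʌ, ɑ, ɤ/. No other single listed feature picks out exactly this set either, so fewer than two features will not do.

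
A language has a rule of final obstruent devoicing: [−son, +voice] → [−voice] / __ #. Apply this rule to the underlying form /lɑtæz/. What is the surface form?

[lɑtæs]

The only segment in the rule's environment that also matches [−son, +voice] is /z/. Applying [−voice] turns the voiced alveolar fricative into /s/ (voiceless alveolar fricative), giving [lɑtæs].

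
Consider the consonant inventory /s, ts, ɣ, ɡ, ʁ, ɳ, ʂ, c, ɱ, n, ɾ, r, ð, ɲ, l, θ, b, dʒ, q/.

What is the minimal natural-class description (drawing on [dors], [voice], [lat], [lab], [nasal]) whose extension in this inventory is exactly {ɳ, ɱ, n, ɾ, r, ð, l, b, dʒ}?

[+voice, -dors]

The class [+voice], [-dorsal] has exactly /ɳ, ɱ, n, ɾ, r, ð, l, b, dʒ/ as its extension in this inventory. No smaller conjunction from the listed features achieves this: [-dorsal] alone would also admit /s, ts, ʂ, θ/; [+voice] alone would also admit /ɣ, ɡ, ʁ, ɲ/; and checking the remaining single features turns up none with this extension.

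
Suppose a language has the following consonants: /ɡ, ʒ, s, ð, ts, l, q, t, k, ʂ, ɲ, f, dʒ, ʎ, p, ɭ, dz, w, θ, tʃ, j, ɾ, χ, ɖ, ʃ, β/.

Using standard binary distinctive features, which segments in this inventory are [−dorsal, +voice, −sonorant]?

First, the [−dorsal] segments are /ʒ, s, ð, ts, l, t, ʂ, f, dʒ, p, ɭ, dz, θ, tʃ, ɾ, ɖ, ʃ, β/.
Then [+voice] gives /ʒ, ð, l, dʒ, ɭ, dz, ɾ, ɖ, β/.
Of those, [−sonorant] leaves /ʒ, ð, dʒ, dz, ɖ, β/.

ʒ, ð, dʒ, dz, ɖ, β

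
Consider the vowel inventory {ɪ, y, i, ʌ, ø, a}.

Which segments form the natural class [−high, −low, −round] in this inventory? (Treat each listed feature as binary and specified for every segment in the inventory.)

Checking each segment against [−high], [−low], [−round]: /ʌ/ (mid back unrounded lax vowel) satisfies every feature; every other segment in the inventory fails at least one.

ʌ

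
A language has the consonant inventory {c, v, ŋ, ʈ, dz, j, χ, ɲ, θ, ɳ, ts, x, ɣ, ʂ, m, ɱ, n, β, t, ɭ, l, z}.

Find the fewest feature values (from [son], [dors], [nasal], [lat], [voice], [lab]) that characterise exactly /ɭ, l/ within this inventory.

Every target segment is [+lateral] and no other inventory member is, so one feature is enough.

[+lat]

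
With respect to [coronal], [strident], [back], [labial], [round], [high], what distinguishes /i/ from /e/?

[high]

/i/ (high front unrounded tense vowel) and /e/ (mid front unrounded tense vowel) agree on [−coronal], [−strident], [−back], [−labial], [−round]. They differ on [high] (/i/ [+], /e/ [−]).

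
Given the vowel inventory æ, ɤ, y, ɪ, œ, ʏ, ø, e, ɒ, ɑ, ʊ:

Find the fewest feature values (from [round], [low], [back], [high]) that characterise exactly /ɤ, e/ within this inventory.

The class [-high], [-low], [-round] has exactly /ɤ, e/ as its extension in this inventory. No smaller conjunction from the listed features achieves this: [-low, -round] alone would also admit /ɪ/; [-high, -round] alone would also admit /æ, ɑ/; [-high, -low] alone would also admit /œ, ø/; and checking the remaining two-feature bundles turns up none with this extension.

[-high, -low, -round]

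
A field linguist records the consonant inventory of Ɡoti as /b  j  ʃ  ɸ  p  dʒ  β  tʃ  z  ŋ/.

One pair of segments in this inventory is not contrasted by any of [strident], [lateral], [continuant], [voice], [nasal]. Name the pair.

j, β

On the given features, /j/ and /β/ have an identical profile: [−strident], [−lateral], [+continuant], [+voice], [−nasal]. No other two segments in the inventory coincide on all 5 features. (They do differ in [sonorant], [labial] and [dorsal], which are not among the given features.)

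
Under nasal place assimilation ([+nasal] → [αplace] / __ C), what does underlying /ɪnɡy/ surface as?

[ɪŋɡy]

/n/ sits before the [+dorsal] consonant /ɡ/, so it takes on [+dorsal] and surfaces as /ŋ/. The rest of the form is unaffected: [ɪŋɡy].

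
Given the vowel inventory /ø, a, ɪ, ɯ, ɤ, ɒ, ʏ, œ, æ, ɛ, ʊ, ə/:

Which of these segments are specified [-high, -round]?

Checking each segment against [-high], [-round]: /a/ (low unrounded vowel), /ɤ/ (mid back unrounded tense vowel), /æ/ (low front unrounded vowel), /ɛ/ (mid front unrounded lax vowel), /ə/ (mid central vowel (schwa)) satisfy every feature; every other segment in the inventory fails at least one.

a, ɤ, æ, ɛ, ə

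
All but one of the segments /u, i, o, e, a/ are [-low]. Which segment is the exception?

Every segment except /a/ is [-low]. /a/ (low unrounded vowel) is [+low], so it is the exception.

a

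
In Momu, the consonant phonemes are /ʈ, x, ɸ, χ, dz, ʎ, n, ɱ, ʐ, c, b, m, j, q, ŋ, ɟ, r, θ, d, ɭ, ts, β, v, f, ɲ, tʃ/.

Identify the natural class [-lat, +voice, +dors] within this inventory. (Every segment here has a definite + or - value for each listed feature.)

j, ŋ, ɟ, ɲ

Eliminate segments failing any feature: /ʈ, x, ɸ, χ, c, q, θ, ts, f, tʃ/ are [-voice]; /dz, n, ɱ, ʐ, b, m, r, d, β, v/ are [-dorsal]; /ʎ, ɭ/ are [+lateral]. The remaining /j, ŋ, ɟ, ɲ/ satisfy [-lateral], [+voice], [+dorsal].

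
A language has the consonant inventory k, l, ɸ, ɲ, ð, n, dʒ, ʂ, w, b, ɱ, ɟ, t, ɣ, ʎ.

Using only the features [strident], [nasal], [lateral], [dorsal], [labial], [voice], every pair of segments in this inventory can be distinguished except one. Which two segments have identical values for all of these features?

ɣ, ɟ

/ɣ/ (voiced velar fricative) and /ɟ/ (voiced palatal stop) are both [-strident], [-nasal], [-lateral], [+dorsal], [-labial], [+voice], so none of the listed features separates them. (They do differ in [continuant] and [back], which are not among the given features.) Every other pair in the inventory differs on at least one listed feature.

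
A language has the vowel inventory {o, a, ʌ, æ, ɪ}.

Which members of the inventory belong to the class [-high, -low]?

o, ʌ

First, the [-high] segments are /o, a, ʌ, æ/.
Within that set, [-low] leaves /o, ʌ/.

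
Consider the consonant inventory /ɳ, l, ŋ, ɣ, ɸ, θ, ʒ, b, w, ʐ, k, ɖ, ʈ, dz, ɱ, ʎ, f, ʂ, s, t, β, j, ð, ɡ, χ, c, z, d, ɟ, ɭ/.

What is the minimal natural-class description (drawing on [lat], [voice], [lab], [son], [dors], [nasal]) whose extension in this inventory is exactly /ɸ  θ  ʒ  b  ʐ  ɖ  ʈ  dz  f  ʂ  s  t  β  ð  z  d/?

Every target segment is [-sonorant], [-dorsal]; each remaining inventory member fails at least one of these. Each conjunct is needed — [-dorsal] alone would also admit /ɳ, l, ɱ, ɭ/; [-sonorant] alone would also admit /ɣ, k, ɡ, χ, …/ — and no other single listed feature has exactly this extension, so two is the minimum.

[-son, -dors]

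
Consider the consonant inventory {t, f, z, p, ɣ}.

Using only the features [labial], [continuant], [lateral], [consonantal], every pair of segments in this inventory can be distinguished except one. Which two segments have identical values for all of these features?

/ɣ/ (voiced velar fricative) and /z/ (voiced alveolar fricative) are both [−labial], [+continuant], [−lateral], [+consonantal], so none of the listed features separates them. (They do differ in [strident], [coronal] and [dorsal], which are not among the given features.) Every other pair in the inventory differs on at least one listed feature.

ɣ, z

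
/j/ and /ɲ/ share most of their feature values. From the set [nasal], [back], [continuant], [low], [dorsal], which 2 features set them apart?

/j/ is the palatal glide and /ɲ/ is the palatal nasal. Both are [−back], [−low], [+dorsal]. /j/ is [−nasal] while /ɲ/ is [+nasal]; /j/ is [+continuant] while /ɲ/ is [−continuant], so the distinguishing features are [nasal], [continuant].

[nasal], [continuant]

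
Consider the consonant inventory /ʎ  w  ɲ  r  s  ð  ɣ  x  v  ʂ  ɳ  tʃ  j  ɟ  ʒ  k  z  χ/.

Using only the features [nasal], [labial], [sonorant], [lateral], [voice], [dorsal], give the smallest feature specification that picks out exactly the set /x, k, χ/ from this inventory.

Every target segment is [−voice], [+dorsal]; each remaining inventory member fails at least one of these. Each conjunct is needed — [+dorsal] alone would also admit /ʎ, w, ɲ, ɣ, …/; [−voice] alone would also admit /s, ʂ, tʃ/ — and no other single listed feature has exactly this extension, so two is the minimum.

[−voice, +dorsal]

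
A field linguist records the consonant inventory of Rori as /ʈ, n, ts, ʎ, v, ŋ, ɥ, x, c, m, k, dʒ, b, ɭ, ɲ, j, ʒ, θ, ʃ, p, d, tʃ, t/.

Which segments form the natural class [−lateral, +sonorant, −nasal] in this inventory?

ɥ, j

Checking each segment against [−lateral], [+sonorant], [−nasal]: /ɥ/ (labial-palatal glide), /j/ (palatal glide) satisfy every feature; every other segment in the inventory fails at least one.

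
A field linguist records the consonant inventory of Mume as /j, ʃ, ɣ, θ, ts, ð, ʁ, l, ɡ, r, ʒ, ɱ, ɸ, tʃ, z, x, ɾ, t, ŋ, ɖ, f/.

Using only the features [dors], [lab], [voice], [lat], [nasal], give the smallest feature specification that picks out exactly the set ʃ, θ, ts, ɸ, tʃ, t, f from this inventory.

[−voice, −dors]

/ʃ, θ, ts, ɸ, tʃ, t, f/ are all [−voice], [−dorsal], and no other segment in the inventory matches both values. Dropping any one of them over-generates: [−dorsal] alone would also admit /ð, l, r, ʒ, …/; [−voice] alone would also admit /x/. No other single listed feature picks out exactly this set either, so fewer than two features will not do.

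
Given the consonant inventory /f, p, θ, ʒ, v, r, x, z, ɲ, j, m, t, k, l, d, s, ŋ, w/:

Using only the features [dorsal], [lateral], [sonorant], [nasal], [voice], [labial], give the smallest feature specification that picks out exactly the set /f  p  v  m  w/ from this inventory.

[+labial]

The target set is precisely the extension of [+labial] in this inventory.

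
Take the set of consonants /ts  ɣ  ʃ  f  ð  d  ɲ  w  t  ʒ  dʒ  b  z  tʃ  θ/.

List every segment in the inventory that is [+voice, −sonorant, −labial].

ɣ, ð, d, ʒ, dʒ, z

First, the [+voice] segments are /ɣ, ð, d, ɲ, w, ʒ, dʒ, b, z/.
Among these, [−sonorant] gives /ɣ, ð, d, ʒ, dʒ, b, z/.
Among these, [−labial] leaves /ɣ, ð, d, ʒ, dʒ, z/.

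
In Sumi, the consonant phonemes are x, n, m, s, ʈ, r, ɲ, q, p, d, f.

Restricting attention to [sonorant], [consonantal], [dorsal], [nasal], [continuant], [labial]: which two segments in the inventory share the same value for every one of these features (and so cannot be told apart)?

On the given features, /ʈ/ and /d/ have an identical profile: [−sonorant], [+consonantal], [−dorsal], [−nasal], [−continuant], [−labial]. No other two segments in the inventory coincide on all 6 features. (They do differ in [voice] and [anterior], which are not among the given features.)

ʈ, d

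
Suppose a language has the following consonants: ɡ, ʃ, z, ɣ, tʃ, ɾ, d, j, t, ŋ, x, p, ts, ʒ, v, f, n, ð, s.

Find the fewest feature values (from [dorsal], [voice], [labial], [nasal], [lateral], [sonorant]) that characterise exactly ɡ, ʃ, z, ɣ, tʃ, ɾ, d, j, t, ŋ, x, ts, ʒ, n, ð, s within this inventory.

The target set is precisely the extension of [-labial] in this inventory.

[-labial]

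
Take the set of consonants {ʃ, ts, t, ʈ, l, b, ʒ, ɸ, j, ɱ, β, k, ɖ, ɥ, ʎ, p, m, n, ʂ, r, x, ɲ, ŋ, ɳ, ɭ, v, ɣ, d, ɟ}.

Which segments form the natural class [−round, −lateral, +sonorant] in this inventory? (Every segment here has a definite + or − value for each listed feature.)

j, ɱ, m, n, r, ɲ, ŋ, ɳ

Among the inventory, the [−round] segments are /ʃ, ts, t, ʈ, l, b, ʒ, ɸ, j, ɱ, β, k, ɖ, ʎ, p, m, n, ʂ, r, x, ɲ, ŋ, ɳ, ɭ, v, ɣ, d, ɟ/.
Then [−lateral] gives /ʃ, ts, t, ʈ, b, ʒ, ɸ, j, ɱ, β, k, ɖ, p, m, n, ʂ, r, x, ɲ, ŋ, ɳ, v, ɣ, d, ɟ/.
Within that set, [+sonorant] leaves /j, ɱ, m, n, r, ɲ, ŋ, ɳ/.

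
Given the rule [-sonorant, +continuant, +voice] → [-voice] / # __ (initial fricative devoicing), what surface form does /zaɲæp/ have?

Only the initial segment /z/ is both word-initial and matches the structural description. It is a voiced alveolar fricative, so [-sonorant, +continuant, +voice] holds; changing it to [-voice] with all other features held fixed yields /s/ (voiceless alveolar fricative). No other segment meets both the structural description and the environment, so the output is [saɲæp].

[saɲæp]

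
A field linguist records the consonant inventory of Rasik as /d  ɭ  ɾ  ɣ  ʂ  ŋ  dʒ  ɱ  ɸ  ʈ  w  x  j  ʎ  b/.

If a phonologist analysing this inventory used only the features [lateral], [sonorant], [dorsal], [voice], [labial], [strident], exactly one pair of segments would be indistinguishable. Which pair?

j, ŋ

Both /j/ and /ŋ/ are [−lateral], [+sonorant], [+dorsal], [+voice], [−labial], [−strident]. Since the list omits [nasal], [continuant] and [back] — which do distinguish the palatal glide from the velar nasal — this pair collapses; all other pairs remain distinct.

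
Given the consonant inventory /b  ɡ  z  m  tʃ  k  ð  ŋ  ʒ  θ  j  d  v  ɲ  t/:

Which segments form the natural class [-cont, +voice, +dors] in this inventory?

Eliminate segments failing any feature: /b, m, d/ are [-dorsal]; /z, ð, ʒ, θ, j, v/ are [+continuant]; /tʃ, k, t/ are [-voice]. The remaining /ɡ, ŋ, ɲ/ satisfy [-continuant], [+voice], [+dorsal].

ɡ, ŋ, ɲ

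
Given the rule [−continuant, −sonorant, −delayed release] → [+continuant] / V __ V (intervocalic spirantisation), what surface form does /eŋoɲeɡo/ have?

Only /ɡ/ occurs between two vowels (/e/ __ /o/) and matches the structural description. It is a voiced velar stop, so [−continuant, −sonorant, −delayed release] holds; changing it to [+continuant] with all other features held fixed yields /ɣ/ (voiced velar fricative). No other segment meets both the structural description and the environment, so the output is [eŋoɲeɣo].

[eŋoɲeɣo]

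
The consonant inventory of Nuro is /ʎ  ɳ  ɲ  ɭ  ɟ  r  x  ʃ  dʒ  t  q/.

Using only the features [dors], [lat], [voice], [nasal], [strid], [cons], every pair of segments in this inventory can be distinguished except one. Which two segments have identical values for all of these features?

x, q

Both /x/ and /q/ are [+dorsal], [−lateral], [−voice], [−nasal], [−strident], [+consonantal]. Since the list omits [continuant] and [high] — which do distinguish the voiceless velar fricative from the voiceless uvular stop — this pair collapses; all other pairs remain distinct.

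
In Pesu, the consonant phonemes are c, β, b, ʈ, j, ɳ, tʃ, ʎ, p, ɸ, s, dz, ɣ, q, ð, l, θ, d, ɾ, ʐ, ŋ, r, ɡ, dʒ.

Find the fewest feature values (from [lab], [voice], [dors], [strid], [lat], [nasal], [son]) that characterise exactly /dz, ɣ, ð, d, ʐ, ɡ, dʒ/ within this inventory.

[-son, +voice, -lab]

/dz, ɣ, ð, d, ʐ, ɡ, dʒ/ are all [-sonorant], [+voice], [-labial], and no other segment in the inventory matches all three values. Dropping any one of them over-generates: [+voice, -labial] alone would also admit /j, ɳ, ʎ, l, …/; [-sonorant, -labial] alone would also admit /c, ʈ, tʃ, s, …/; [-sonorant, +voice] alone would also admit /β, b/. No other combination of two listed features picks out exactly this set either, so fewer than three features will not do.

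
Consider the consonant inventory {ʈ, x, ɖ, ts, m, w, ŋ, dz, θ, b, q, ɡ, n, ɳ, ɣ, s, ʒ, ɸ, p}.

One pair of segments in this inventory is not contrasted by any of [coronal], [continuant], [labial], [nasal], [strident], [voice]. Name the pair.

Both /ɳ/ and /n/ are [+coronal], [-continuant], [-labial], [+nasal], [-strident], [+voice]. Since the list omits [anterior] — which does distinguish the retroflex nasal from the alveolar nasal — this pair collapses; all other pairs remain distinct.

ɳ, n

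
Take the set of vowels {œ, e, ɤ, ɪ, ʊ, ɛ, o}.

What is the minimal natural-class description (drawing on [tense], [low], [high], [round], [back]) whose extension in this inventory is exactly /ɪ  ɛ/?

[-round, -tense]

/ɪ, ɛ/ are all [-round], [-tense], and no other segment in the inventory matches both values. Dropping any one of them over-generates: [-tense] alone would also admit /œ, ʊ/; [-round] alone would also admit /e, ɤ/. No other single listed feature picks out exactly this set either, so fewer than two features will not do.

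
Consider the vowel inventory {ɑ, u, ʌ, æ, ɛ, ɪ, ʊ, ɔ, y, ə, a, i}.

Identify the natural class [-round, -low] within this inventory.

First, the [-round] segments are /ɑ, ʌ, æ, ɛ, ɪ, ə, a, i/.
Then [-low] leaves /ʌ, ɛ, ɪ, ə, i/.

ʌ, ɛ, ɪ, ə, i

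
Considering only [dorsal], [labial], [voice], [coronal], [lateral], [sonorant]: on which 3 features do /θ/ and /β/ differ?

/θ/ is the voiceless dental fricative and /β/ is the voiced bilabial fricative. Both are [−dorsal], [−lateral], [−sonorant]. /θ/ is [−voice] while /β/ is [+voice]; /θ/ is [−labial] while /β/ is [+labial]; /θ/ is [+coronal] while /β/ is [−coronal], so the distinguishing features are [voice], [labial], [coronal].

[voice], [labial], [coronal]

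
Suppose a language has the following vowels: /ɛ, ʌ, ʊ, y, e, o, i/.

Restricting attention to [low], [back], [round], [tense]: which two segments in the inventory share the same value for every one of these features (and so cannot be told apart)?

i, e

Both /i/ and /e/ are [−low], [−back], [−round], [+tense]. Since the list omits [high] — which does distinguish the high front unrounded tense vowel from the mid front unrounded tense vowel — this pair collapses; all other pairs remain distinct.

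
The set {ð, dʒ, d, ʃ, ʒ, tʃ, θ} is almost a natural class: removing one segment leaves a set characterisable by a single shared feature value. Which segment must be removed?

d

The remaining segments after removing /d/ share [+distributed]; /d/ (voiced alveolar stop) is [-distributed]. For every other candidate removal, the leftover set fails to share any single feature value that the removed segment lacks.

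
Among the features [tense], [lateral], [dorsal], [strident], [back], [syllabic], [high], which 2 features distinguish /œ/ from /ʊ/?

/œ/ is the mid front rounded lax vowel and /ʊ/ is the high back rounded lax vowel. Both are [-tense], [-lateral], [+dorsal], [-strident], [+syllabic]. /œ/ is [-high] while /ʊ/ is [+high]; /œ/ is [-back] while /ʊ/ is [+back], so the distinguishing features are [high], [back].

[high], [back]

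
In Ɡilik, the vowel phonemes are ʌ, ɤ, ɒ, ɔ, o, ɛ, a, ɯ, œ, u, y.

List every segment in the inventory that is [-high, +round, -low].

ɔ, o, œ

Among the inventory, the [-high] segments are /ʌ, ɤ, ɒ, ɔ, o, ɛ, a, œ/.
Intersecting with [+round] gives /ɒ, ɔ, o, œ/.
Among these, [-low] leaves /ɔ, o, œ/.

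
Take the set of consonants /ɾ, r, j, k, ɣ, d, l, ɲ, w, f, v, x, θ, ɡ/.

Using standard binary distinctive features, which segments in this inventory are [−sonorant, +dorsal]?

k, ɣ, x, ɡ

First, the [−sonorant] segments are /k, ɣ, d, f, v, x, θ, ɡ/.
Then [+dorsal] leaves /k, ɣ, x, ɡ/.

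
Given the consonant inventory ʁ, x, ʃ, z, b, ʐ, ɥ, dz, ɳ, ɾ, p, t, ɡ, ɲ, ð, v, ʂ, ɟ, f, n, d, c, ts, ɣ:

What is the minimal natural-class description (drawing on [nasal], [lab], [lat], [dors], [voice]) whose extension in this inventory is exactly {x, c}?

[-voice, +dors]

Every target segment is [-voice], [+dorsal]; each remaining inventory member fails at least one of these. Each conjunct is needed — [+dorsal] alone would also admit /ʁ, ɥ, ɡ, ɲ, …/; [-voice] alone would also admit /ʃ, p, t, ʂ, …/ — and no other single listed feature has exactly this extension, so two is the minimum.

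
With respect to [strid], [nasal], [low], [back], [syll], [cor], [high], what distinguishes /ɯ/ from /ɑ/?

/ɯ/ is the high back unrounded vowel and /ɑ/ is the low back unrounded vowel. Both are [-strident], [-nasal], [+back], [+syllabic], [-coronal]. /ɯ/ is [+high] while /ɑ/ is [-high]; /ɯ/ is [-low] while /ɑ/ is [+low], so the distinguishing features are [high], [low].

[high], [low]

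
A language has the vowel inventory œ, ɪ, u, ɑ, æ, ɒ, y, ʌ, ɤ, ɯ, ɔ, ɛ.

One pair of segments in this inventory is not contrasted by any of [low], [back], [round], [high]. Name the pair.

On the given features, /ʌ/ and /ɤ/ have an identical profile: [−low], [+back], [−round], [−high]. No other two segments in the inventory coincide on all 4 features. (They do differ in [tense], which is not among the given features.)

ʌ, ɤ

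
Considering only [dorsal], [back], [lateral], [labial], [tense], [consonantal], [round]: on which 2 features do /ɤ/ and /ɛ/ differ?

[back], [tense]

/ɤ/ (mid back unrounded tense vowel) and /ɛ/ (mid front unrounded lax vowel) agree on [+dorsal], [-lateral], [-labial], [-consonantal], [-round]. They differ on [back] (/ɤ/ [+], /ɛ/ [-]), [tense] (/ɤ/ [+], /ɛ/ [-]).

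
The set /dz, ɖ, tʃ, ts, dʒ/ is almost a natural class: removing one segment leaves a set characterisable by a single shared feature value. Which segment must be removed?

ɖ

The remaining segments after removing /ɖ/ share [+delayed release]; /ɖ/ (voiced retroflex stop) is [−delayed release]. For every other candidate removal, the leftover set fails to share any single feature value that the removed segment lacks.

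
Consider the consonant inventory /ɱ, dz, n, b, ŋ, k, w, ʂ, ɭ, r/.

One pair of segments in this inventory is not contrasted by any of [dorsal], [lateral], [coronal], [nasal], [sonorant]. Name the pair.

/dz/ (voiced alveolar affricate) and /ʂ/ (voiceless retroflex fricative) are both [-dorsal], [-lateral], [+coronal], [-nasal], [-sonorant], so none of the listed features separates them. (They do differ in [voice], [continuant] and [anterior], which are not among the given features.) Every other pair in the inventory differs on at least one listed feature.

dz, ʂ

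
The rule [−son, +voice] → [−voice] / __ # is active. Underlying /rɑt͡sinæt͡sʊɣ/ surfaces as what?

Only the final segment /ɣ/ is both word-final and matches the structural description. It is a voiced velar fricative, so [−son, +voice] holds; changing it to [−voice] with all other features held fixed yields /x/ (voiceless velar fricative). No other segment meets both the structural description and the environment, so the output is [rɑt͡sinæt͡sʊx].

[rɑt͡sinæt͡sʊx]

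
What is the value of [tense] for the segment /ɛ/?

[−tense]

/ɛ/ is the mid front unrounded lax vowel, hence [−tense].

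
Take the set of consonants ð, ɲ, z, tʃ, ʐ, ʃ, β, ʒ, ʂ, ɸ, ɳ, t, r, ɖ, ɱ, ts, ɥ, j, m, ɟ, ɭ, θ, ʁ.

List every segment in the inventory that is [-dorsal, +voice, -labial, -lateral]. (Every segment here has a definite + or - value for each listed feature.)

ð, z, ʐ, ʒ, ɳ, r, ɖ

Checking each segment against [-dorsal], [+voice], [-labial], [-lateral]: /ð/ (voiced dental fricative), /z/ (voiced alveolar fricative), /ʐ/ (voiced retroflex fricative), /ʒ/ (voiced postalveolar fricative), /ɳ/ (retroflex nasal), /r/ (alveolar trill), among others, satisfy every feature; every other segment in the inventory fails at least one.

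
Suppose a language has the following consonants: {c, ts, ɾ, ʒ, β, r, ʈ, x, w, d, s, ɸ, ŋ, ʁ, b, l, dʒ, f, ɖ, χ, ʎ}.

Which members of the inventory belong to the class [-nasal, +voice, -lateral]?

ɾ, ʒ, β, r, w, d, ʁ, b, dʒ, ɖ

First, the [-nasal] segments are /c, ts, ɾ, ʒ, β, r, ʈ, x, w, d, s, ɸ, ʁ, b, l, dʒ, f, ɖ, χ, ʎ/.
Among these, [+voice] gives /ɾ, ʒ, β, r, w, d, ʁ, b, l, dʒ, ɖ, ʎ/.
Of those, [-lateral] leaves /ɾ, ʒ, β, r, w, d, ʁ, b, dʒ, ɖ/.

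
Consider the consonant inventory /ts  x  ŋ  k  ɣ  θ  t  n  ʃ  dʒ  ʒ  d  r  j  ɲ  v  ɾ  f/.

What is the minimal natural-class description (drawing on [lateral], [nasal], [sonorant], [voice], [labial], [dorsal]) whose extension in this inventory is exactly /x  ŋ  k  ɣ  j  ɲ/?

/x, ŋ, k, ɣ, j, ɲ/ are exactly the [+dorsal] segments in the inventory, so a single feature suffices.

[+dorsal]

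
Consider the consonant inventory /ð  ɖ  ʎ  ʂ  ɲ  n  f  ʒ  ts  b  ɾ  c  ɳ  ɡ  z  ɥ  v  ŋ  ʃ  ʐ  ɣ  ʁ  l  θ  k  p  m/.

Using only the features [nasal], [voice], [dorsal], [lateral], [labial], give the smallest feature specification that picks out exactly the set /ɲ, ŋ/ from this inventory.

[+nasal, +dorsal]

Every target segment is [+nasal], [+dorsal]; each remaining inventory member fails at least one of these. Each conjunct is needed — [+dorsal] alone would also admit /ʎ, c, ɡ, ɥ, …/; [+nasal] alone would also admit /n, ɳ, m/ — and no other single listed feature has exactly this extension, so two is the minimum.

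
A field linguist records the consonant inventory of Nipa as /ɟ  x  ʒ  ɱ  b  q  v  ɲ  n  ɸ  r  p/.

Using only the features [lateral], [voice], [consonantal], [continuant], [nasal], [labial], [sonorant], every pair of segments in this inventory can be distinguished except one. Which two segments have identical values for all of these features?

n, ɲ

/n/ (alveolar nasal) and /ɲ/ (palatal nasal) are both [−lateral], [+voice], [+consonantal], [−continuant], [+nasal], [−labial], [+sonorant], so none of the listed features separates them. (They do differ in [dorsal], which is not among the given features.) Every other pair in the inventory differs on at least one listed feature.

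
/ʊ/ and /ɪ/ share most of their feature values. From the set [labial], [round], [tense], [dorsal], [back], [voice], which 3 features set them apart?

[labial], [round], [back]

The two segments share [−tense], [+dorsal], [+voice]. The only features from the list on which they differ: /ʊ/ is [+labial] while /ɪ/ is [−labial]; /ʊ/ is [+round] while /ɪ/ is [−round]; /ʊ/ is [+back] while /ɪ/ is [−back].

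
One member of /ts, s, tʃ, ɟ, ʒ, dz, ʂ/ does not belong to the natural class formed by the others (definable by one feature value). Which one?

/s, tʃ, ʂ, ʒ, ts, dz/ are all [+strident], but /ɟ/ (voiced palatal stop) is [−strident]. No other single segment can be removed to leave a set sharing one feature value that the removed segment lacks, so /ɟ/ is the odd one out.

ɟ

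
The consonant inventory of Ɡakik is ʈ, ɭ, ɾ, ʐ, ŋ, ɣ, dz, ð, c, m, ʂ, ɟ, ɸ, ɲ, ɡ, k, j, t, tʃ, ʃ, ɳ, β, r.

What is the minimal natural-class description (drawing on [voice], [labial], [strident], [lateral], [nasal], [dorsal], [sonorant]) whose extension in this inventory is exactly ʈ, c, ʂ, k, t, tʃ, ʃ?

[−voice, −labial]

The class [−voice], [−labial] has exactly /ʈ, c, ʂ, k, t, tʃ, ʃ/ as its extension in this inventory. No smaller conjunction from the listed features achieves this: [−labial] alone would also admit /ɭ, ɾ, ʐ, ŋ, …/; [−voice] alone would also admit /ɸ/; and checking the remaining single features turns up none with this extension.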